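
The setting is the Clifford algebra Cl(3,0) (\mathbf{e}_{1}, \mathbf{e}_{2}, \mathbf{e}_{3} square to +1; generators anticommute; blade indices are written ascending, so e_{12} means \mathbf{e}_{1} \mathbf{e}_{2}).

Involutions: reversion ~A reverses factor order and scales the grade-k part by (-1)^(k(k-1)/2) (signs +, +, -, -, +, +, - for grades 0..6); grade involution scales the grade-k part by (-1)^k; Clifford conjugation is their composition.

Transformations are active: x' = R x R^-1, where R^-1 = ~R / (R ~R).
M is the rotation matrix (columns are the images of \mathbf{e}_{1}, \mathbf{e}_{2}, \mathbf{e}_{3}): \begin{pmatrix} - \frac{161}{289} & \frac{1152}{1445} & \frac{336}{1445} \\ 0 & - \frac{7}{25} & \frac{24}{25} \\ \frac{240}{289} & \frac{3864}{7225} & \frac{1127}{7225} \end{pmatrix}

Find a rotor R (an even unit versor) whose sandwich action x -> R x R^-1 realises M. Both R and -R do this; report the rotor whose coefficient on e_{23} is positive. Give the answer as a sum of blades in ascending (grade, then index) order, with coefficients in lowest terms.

Method: write R = a + b12*e_{12} + b13*e_{13} + b23*e_{23} with a^2 + b12^2 + b13^2 + b23^2 = 1 (so R^-1 = ~R). Expanding the columns R e_j ~R gives tr M = 4a^2 - 1 and, from the antisymmetric part, M21 - M12 = -4a*b12, M13 - M31 = 4a*b13, M32 - M23 = -4a*b23.
Here tr M = -\frac{4921}{7225}, so a^2 = (1 + tr M)/4 = \frac{576}{7225} and a = ±\frac{24}{85}. Taking a = \frac{24}{85}: M21 - M12 = -\frac{1152}{1445}, M13 - M31 = -\frac{864}{1445}, M32 - M23 = -\frac{3072}{7225}, giving b12 = \frac{12}{17}, b13 = -\frac{9}{17}, b23 = \frac{32}{85}, i.e. R = \frac{24}{85} + \frac{12}{17} e_{12} - \frac{9}{17} e_{13} + \frac{32}{85} e_{23}.
Its e_{23} coefficient is already positive.
Answer: \frac{24}{85} + \frac{12}{17} e_{12} - \frac{9}{17} e_{13} + \frac{32}{85} e_{23}. Recall the cover is two-to-one: with M of trace -\frac{4921}{7225}, both preimages act alike, and the stated e_{23} sign chooses the sheet.


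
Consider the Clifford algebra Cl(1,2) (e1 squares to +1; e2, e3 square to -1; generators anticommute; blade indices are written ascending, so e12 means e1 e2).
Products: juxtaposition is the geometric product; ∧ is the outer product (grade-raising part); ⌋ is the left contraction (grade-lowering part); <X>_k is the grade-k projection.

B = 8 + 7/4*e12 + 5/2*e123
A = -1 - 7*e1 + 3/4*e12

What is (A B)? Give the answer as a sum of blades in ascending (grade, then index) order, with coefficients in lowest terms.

step 1: -107/16 - 56*e1 - 49/4*e2 + 15/8*e3 + 17/4*e12 - 35/2*e23 - 5/2*e123
Answer: -107/16 - 56*e1 - 49/4*e2 + 15/8*e3 + 17/4*e12 - 35/2*e23 - 5/2*e123


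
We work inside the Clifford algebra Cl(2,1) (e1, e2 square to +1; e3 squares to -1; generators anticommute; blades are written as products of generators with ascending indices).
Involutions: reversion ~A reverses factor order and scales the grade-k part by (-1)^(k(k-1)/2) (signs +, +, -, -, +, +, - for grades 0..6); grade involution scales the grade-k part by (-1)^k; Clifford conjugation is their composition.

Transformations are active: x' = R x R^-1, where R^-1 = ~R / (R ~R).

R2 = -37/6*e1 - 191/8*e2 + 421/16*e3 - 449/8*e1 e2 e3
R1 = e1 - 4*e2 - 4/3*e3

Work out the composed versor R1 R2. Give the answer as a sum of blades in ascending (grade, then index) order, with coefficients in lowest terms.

Distribute over the terms of R1 (each basis-blade product reordered to ascending indices, repeated generators contracted through their squares):
(e1) R2 = -37/6 - 191/8*e1 e2 + 421/16*e1 e3 - 449/8*e2 e3
(-4*e2) R2 = 191/2 - 74/3*e1 e2 - 449/2*e1 e3 - 421/4*e2 e3
(-4/3*e3) R2 = 421/12 - 449/6*e1 e2 - 74/9*e1 e3 - 191/6*e2 e3
Summing the partial products and collecting blades:
Answer: 1493/12 - 987/8*e1 e2 - 29723/144*e1 e3 - 4637/24*e2 e3


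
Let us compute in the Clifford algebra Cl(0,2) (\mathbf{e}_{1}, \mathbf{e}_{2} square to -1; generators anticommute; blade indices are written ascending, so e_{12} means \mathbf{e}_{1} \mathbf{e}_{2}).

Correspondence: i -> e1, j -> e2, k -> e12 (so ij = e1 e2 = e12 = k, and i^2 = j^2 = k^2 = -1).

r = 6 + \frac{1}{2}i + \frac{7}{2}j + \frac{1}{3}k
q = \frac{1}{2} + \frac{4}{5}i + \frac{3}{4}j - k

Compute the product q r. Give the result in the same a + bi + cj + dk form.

In blades: q = \frac{1}{2} + \frac{4}{5} e_{1} + \frac{3}{4} e_{2} - e_{12}, r = 6 + \frac{1}{2} e_{1} + \frac{7}{2} e_{2} + \frac{1}{3} e_{12}.
Distribute q over r term by term (generator squares from the signature, products reordered to ascending indices): (\frac{1}{2})*r = 3 + \frac{1}{4} e_{1} + \frac{7}{4} e_{2} + \frac{1}{6} e_{12}; (\frac{4}{5} e_{1})*r = -\frac{2}{5} + \frac{24}{5} e_{1} - \frac{4}{15} e_{2} + \frac{14}{5} e_{12}; (\frac{3}{4} e_{2})*r = -\frac{21}{8} + \frac{1}{4} e_{1} + \frac{9}{2} e_{2} - \frac{3}{8} e_{12}; (-e_{12})*r = \frac{1}{3} + \frac{7}{2} e_{1} - \frac{1}{2} e_{2} - 6 e_{12}.
Sum: \frac{37}{120} + \frac{44}{5} e_{1} + \frac{329}{60} e_{2} - \frac{409}{120} e_{12}; translating back through the correspondence:
Answer: \frac{37}{120} + \frac{44}{5}i + \frac{329}{60}j - \frac{409}{120}k


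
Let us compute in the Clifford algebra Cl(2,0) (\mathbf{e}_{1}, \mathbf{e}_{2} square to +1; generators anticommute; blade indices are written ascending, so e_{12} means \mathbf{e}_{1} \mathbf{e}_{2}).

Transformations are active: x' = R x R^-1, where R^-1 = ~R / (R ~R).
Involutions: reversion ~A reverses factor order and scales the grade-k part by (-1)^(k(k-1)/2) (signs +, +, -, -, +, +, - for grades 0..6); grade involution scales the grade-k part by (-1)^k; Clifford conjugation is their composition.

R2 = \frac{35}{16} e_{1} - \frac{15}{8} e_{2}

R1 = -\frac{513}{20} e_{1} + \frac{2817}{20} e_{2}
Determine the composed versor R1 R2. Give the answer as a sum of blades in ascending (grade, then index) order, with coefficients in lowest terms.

Distribute over the terms of R1 (each basis-blade product reordered to ascending indices, repeated generators contracted through their squares):
(-\frac{513}{20} e_{1}) R2 = -\frac{3591}{64} + \frac{1539}{32} e_{12}
(\frac{2817}{20} e_{2}) R2 = -\frac{8451}{32} - \frac{19719}{64} e_{12}
Summing the partial products and collecting blades:
Answer: -\frac{20493}{64} - \frac{16641}{64} e_{12}


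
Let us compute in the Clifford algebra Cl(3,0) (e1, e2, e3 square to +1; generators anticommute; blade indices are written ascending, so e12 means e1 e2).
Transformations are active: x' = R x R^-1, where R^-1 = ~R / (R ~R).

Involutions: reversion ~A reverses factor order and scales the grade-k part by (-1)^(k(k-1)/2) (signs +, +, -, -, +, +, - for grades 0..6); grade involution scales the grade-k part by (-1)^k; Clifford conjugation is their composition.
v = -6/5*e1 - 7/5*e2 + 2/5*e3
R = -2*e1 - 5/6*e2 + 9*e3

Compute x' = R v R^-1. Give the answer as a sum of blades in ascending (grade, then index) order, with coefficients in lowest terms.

~R = -2*e1 - 5/6*e2 + 9*e3, and R ~R = 3085/36, so R^-1 = ~R / (3085/36).
R v = 43/6 + 9/5*e12 + 10*e13 + 184/15*e23
Answer: 534/617*e1 + 3889/3085*e2 + 682/617*e3


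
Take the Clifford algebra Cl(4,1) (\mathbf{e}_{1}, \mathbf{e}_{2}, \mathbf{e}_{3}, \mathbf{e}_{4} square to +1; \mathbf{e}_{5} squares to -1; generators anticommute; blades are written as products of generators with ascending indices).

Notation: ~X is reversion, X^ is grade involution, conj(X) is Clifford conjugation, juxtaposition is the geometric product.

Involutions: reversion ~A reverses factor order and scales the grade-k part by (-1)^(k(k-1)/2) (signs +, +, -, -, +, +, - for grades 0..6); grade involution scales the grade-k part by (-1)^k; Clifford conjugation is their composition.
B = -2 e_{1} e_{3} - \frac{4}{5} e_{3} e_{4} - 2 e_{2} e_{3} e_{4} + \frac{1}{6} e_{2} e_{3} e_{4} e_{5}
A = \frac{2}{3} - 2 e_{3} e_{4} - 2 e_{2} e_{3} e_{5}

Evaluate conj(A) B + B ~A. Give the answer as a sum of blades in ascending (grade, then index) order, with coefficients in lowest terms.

first term: \frac{8}{5} + 4 e_{2} + \frac{1}{3} e_{4} - \frac{4}{3} e_{1} e_{3} + 4 e_{1} e_{4} - \frac{1}{3} e_{2} e_{5} - \frac{8}{15} e_{3} e_{4} + 4 e_{4} e_{5} + 4 e_{1} e_{2} e_{5} - \frac{4}{3} e_{2} e_{3} e_{4} + \frac{8}{5} e_{2} e_{4} e_{5} + \frac{1}{9} e_{2} e_{3} e_{4} e_{5}
second term: \frac{8}{5} + 4 e_{2} + \frac{1}{3} e_{4} - \frac{4}{3} e_{1} e_{3} - 4 e_{1} e_{4} - \frac{1}{3} e_{2} e_{5} - \frac{8}{15} e_{3} e_{4} + 4 e_{4} e_{5} + 4 e_{1} e_{2} e_{5} - \frac{4}{3} e_{2} e_{3} e_{4} + \frac{8}{5} e_{2} e_{4} e_{5} + \frac{1}{9} e_{2} e_{3} e_{4} e_{5}
Answer: \frac{16}{5} + 8 e_{2} + \frac{2}{3} e_{4} - \frac{8}{3} e_{1} e_{3} - \frac{2}{3} e_{2} e_{5} - \frac{16}{15} e_{3} e_{4} + 8 e_{4} e_{5} + 8 e_{1} e_{2} e_{5} - \frac{8}{3} e_{2} e_{3} e_{4} + \frac{16}{5} e_{2} e_{4} e_{5} + \frac{2}{9} e_{2} e_{3} e_{4} e_{5}


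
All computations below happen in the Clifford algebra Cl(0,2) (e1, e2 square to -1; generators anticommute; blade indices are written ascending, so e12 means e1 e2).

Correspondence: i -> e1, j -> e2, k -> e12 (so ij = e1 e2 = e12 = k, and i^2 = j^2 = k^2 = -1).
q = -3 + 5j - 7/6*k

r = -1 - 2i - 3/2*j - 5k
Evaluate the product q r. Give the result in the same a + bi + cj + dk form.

In blades: q = -3 + 5*e2 - 7/6*e12, r = -1 - 2*e1 - 3/2*e2 - 5*e12.
Distribute q over r term by term (generator squares from the signature, products reordered to ascending indices): (-3)*r = 3 + 6*e1 + 9/2*e2 + 15*e12; (5*e2)*r = 15/2 - 25*e1 - 5*e2 + 10*e12; (-7/6*e12)*r = -35/6 - 7/4*e1 + 7/3*e2 + 7/6*e12.
Sum: 14/3 - 83/4*e1 + 11/6*e2 + 157/6*e12; translating back through the correspondence:
Answer: 14/3 - 83/4*i + 11/6*j + 157/6*k


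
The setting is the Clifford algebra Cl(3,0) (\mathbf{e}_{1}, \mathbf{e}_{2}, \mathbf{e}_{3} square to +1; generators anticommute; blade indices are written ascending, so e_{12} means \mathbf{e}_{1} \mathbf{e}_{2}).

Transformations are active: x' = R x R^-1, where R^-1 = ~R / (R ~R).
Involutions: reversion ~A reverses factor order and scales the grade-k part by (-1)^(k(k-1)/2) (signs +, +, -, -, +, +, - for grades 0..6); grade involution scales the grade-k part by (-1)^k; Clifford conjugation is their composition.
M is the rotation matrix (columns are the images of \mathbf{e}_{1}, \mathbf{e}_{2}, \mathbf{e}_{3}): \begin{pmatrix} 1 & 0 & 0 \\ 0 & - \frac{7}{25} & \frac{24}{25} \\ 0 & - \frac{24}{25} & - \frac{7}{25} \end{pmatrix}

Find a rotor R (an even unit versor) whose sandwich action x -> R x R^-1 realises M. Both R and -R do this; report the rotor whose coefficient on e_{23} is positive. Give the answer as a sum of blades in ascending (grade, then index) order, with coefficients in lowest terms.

Method: write R = a + b12*e_{12} + b13*e_{13} + b23*e_{23} with a^2 + b12^2 + b13^2 + b23^2 = 1 (so R^-1 = ~R). Expanding the columns R e_j ~R gives tr M = 4a^2 - 1 and, from the antisymmetric part, M21 - M12 = -4a*b12, M13 - M31 = 4a*b13, M32 - M23 = -4a*b23.
Here tr M = \frac{11}{25}, so a^2 = (1 + tr M)/4 = \frac{9}{25} and a = ±\frac{3}{5}. Taking a = \frac{3}{5}: M21 - M12 = 0, M13 - M31 = 0, M32 - M23 = -\frac{48}{25}, giving b12 = 0, b13 = 0, b23 = \frac{4}{5}, i.e. R = \frac{3}{5} + \frac{4}{5} e_{23}.
Its e_{23} coefficient is already positive.
Answer: \frac{3}{5} + \frac{4}{5} e_{23}. Key observation: the double cover Spin(3) -> SO(3) sends R and -R to the same matrix (trace \frac{11}{25} here), so the stated sign of the e_{23} coefficient is what selects one sheet.


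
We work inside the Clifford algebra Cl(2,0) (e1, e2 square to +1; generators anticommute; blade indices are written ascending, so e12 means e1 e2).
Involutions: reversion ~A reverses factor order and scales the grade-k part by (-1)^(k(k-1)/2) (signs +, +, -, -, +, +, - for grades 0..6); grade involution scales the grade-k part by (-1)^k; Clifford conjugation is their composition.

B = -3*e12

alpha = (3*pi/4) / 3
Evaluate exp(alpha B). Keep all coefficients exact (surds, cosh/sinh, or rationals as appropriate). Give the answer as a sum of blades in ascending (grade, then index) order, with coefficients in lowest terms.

B^2 = (-3)^2*(e12)^2 = 9*(-1) = -9 (a basis 2-blade squares to minus the product of its generators' squares).
B^2 = -9 — the negative square puts this in the circular regime; l = 3, alpha*l = 3*pi/4, so exp(alpha B) = cos(3*pi/4) + (sin(3*pi/4)/3)*B = -sqrt(2)/2 + (sqrt(2)/6)*B.
Answer: -sqrt(2)/2 - sqrt(2)/2*e12


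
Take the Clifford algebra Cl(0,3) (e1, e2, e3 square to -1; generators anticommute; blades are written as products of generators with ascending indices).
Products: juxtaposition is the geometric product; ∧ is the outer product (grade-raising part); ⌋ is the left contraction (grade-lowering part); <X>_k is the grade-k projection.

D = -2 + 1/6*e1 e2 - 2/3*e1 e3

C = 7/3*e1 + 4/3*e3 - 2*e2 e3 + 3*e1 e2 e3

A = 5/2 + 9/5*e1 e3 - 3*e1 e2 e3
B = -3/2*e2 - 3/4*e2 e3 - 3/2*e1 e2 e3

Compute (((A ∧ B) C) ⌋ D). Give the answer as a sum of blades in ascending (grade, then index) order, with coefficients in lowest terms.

step 1: -15/4*e2 - 15/8*e2 e3 - 21/20*e1 e2 e3
step 2: -69/10 + 141/40*e1 + 5/2*e2 - 15/2*e3 + 203/20*e1 e2 - 45/4*e1 e3 - 51/20*e2 e3 - 35/8*e1 e2 e3
step 3: 553/120 + 65/12*e1 - 47/80*e2 + 47/20*e3 - 23/20*e1 e2 + 23/5*e1 e3
Answer: 553/120 + 65/12*e1 - 47/80*e2 + 47/20*e3 - 23/20*e1 e2 + 23/5*e1 e3


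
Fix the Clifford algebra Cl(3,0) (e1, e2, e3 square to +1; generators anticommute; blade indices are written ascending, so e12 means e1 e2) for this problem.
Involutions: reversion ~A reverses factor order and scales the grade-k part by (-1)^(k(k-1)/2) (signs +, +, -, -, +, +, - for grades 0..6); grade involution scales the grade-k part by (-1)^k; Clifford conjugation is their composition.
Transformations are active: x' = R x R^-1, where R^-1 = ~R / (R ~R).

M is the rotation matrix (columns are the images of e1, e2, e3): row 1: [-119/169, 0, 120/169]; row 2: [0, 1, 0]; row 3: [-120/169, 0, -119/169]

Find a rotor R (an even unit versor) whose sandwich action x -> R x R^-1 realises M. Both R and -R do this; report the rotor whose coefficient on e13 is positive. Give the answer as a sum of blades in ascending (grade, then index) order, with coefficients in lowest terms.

Method: write R = a + b12*e12 + b13*e13 + b23*e23 with a^2 + b12^2 + b13^2 + b23^2 = 1 (so R^-1 = ~R). Expanding the columns R e_j ~R gives tr M = 4a^2 - 1 and, from the antisymmetric part, M21 - M12 = -4a*b12, M13 - M31 = 4a*b13, M32 - M23 = -4a*b23.
Here tr M = -69/169, so a^2 = (1 + tr M)/4 = 25/169 and a = ±5/13. Taking a = 5/13: M21 - M12 = 0, M13 - M31 = 240/169, M32 - M23 = 0, giving b12 = 0, b13 = 12/13, b23 = 0, i.e. R = 5/13 + 12/13*e13.
Its e13 coefficient is already positive.
Answer: 5/13 + 12/13*e13. Recall the cover is two-to-one: with M of trace -69/169, both preimages act alike, and the stated e13 sign chooses the sheet.


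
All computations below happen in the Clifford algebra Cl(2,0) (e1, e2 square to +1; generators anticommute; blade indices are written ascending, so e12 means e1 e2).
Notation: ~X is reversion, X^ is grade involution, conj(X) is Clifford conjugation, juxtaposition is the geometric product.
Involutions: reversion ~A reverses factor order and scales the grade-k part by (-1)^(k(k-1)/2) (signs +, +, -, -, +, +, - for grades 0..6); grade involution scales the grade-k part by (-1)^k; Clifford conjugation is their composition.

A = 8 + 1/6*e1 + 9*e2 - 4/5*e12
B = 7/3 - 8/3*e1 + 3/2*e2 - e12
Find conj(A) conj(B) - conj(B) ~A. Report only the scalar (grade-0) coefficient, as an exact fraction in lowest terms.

first term: 2783/90 + 2587/90*e1 - 353/10*e2 + 2047/60*e12
second term: 433/90 + 2873/90*e1 + 329/30*e2 + 2047/60*e12
Answer: 235/9


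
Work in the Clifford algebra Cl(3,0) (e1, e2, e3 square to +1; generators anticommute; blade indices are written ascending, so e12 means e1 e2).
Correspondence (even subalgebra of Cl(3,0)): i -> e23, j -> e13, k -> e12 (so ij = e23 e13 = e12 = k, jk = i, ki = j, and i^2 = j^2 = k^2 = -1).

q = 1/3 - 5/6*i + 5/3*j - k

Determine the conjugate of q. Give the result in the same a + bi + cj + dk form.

In blades: q = 1/3 - e12 + 5/3*e13 - 5/6*e23.
Quaternion conjugation is reversion on the even subalgebra: the scalar is fixed and every grade-2 blade flips sign, giving 1/3 + e12 - 5/3*e13 + 5/6*e23; translating back:
Answer: 1/3 + 5/6*i - 5/3*j + k


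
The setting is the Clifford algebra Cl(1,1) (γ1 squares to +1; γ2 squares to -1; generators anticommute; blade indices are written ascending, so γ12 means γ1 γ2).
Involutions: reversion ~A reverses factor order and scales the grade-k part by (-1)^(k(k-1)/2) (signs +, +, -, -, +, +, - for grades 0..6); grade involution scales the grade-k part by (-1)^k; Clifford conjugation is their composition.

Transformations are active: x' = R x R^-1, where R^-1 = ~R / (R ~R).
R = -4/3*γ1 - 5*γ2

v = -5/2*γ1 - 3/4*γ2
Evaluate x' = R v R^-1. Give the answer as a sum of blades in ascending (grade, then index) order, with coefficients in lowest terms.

~R = -4/3*γ1 - 5*γ2, and R ~R = -209/9, so R^-1 = ~R / (-209/9).
R v = -5/12 - 23/2*γ12
Answer: 1025/418*γ1 + 477/836*γ2


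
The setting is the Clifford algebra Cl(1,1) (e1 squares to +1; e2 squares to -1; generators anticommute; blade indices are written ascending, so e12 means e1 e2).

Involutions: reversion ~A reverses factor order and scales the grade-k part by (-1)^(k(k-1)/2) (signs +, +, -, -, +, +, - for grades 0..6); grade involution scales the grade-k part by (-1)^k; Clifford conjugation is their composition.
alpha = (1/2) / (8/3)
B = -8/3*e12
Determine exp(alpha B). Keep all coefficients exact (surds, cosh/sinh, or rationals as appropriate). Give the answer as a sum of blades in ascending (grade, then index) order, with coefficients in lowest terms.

B^2 = (-8/3)^2*(e12)^2 = 64/9*(+1) = 64/9 (a basis 2-blade squares to minus the product of its generators' squares).
B^2 = 64/9 — hyperbolic case — the even/odd split gives cosh and sinh: l = 8/3, alpha*l = 1/2, so exp(alpha B) = cosh(1/2) + (sinh(1/2)/(8/3))*B = cosh(1/2) + (3*sinh(1/2)/8)*B.
Answer: cosh(1/2) - sinh(1/2)*e12


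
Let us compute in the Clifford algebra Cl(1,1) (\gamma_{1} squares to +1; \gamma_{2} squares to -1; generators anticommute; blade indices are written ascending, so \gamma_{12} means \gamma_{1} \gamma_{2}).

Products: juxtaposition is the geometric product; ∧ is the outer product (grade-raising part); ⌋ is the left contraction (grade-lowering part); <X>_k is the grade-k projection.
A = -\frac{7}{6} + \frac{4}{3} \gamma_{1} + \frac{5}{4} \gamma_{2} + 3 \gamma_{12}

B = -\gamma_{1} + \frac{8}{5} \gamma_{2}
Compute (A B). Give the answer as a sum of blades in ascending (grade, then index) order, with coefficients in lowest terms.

step 1: -\frac{10}{3} - \frac{109}{30} \gamma_{1} + \frac{17}{15} \gamma_{2} + \frac{203}{60} \gamma_{12}
Answer: -\frac{10}{3} - \frac{109}{30} \gamma_{1} + \frac{17}{15} \gamma_{2} + \frac{203}{60} \gamma_{12}


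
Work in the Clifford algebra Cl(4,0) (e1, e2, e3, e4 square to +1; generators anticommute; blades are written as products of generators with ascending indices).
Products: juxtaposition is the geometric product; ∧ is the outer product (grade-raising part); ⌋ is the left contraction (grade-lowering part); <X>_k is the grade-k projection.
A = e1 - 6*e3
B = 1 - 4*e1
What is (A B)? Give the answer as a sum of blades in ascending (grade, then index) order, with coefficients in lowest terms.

step 1: -4 + e1 - 6*e3 - 24*e1 e3
Answer: -4 + e1 - 6*e3 - 24*e1 e3


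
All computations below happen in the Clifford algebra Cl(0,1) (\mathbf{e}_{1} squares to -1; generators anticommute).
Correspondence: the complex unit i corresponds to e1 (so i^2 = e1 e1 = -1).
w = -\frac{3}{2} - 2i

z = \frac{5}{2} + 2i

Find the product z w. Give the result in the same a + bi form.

In blades: z = \frac{5}{2} + 2 e_{1}, w = -\frac{3}{2} - 2 e_{1}.
Distribute z over w term by term (generator squares from the signature, products reordered to ascending indices): (\frac{5}{2})*w = -\frac{15}{4} - 5 e_{1}; (2 e_{1})*w = 4 - 3 e_{1}.
Sum: \frac{1}{4} - 8 e_{1}; translating back through the correspondence:
Answer: \frac{1}{4} - 8i


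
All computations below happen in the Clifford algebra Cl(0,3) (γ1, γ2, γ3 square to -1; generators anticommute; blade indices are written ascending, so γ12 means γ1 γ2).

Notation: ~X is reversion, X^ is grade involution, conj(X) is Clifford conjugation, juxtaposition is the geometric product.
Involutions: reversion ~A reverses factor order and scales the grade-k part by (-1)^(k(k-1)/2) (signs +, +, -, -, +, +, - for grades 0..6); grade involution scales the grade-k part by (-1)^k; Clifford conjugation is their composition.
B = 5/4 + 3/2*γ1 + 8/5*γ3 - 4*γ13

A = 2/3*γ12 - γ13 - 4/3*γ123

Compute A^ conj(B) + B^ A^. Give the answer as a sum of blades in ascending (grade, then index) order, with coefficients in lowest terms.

first term: 4 - 8/5*γ1 + 13/3*γ2 + 3/2*γ3 + 89/30*γ12 - 5/4*γ13 + 14/3*γ23 + 3/5*γ123
second term: -4 + 8/5*γ1 - 13/3*γ2 - 3/2*γ3 + 89/30*γ12 - 5/4*γ13 + 14/3*γ23 + 3/5*γ123
Answer: 89/15*γ12 - 5/2*γ13 + 28/3*γ23 + 6/5*γ123


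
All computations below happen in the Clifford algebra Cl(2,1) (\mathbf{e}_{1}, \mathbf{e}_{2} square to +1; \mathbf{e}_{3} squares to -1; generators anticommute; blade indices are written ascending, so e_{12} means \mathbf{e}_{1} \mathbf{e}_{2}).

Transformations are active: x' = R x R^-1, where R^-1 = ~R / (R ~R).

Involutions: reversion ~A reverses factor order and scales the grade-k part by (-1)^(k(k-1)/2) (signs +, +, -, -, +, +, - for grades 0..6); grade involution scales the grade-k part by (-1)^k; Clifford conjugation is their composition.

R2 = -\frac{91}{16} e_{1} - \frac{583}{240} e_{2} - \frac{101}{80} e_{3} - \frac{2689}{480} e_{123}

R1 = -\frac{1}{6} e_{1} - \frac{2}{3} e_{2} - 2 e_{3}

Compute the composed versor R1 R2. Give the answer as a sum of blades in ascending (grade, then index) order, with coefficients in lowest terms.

Distribute over the terms of R1 (each basis-blade product reordered to ascending indices, repeated generators contracted through their squares):
(-\frac{1}{6} e_{1}) R2 = \frac{91}{96} + \frac{583}{1440} e_{12} + \frac{101}{480} e_{13} + \frac{2689}{2880} e_{23}
(-\frac{2}{3} e_{2}) R2 = \frac{583}{360} - \frac{91}{24} e_{12} - \frac{2689}{720} e_{13} + \frac{101}{120} e_{23}
(-2 e_{3}) R2 = -\frac{101}{40} - \frac{2689}{240} e_{12} - \frac{91}{8} e_{13} - \frac{583}{120} e_{23}
Summing the partial products and collecting blades:
Answer: \frac{61}{1440} - \frac{21011}{1440} e_{12} - \frac{4291}{288} e_{13} - \frac{8879}{2880} e_{23}


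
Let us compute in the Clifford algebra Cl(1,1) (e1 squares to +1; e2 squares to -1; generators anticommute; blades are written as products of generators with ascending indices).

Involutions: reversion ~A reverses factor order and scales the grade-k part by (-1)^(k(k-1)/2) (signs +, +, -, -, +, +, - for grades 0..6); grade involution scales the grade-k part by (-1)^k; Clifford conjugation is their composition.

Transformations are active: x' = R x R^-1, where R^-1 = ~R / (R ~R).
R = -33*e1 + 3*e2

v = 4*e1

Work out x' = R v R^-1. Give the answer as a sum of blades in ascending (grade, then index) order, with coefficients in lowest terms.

~R = -33*e1 + 3*e2, and R ~R = 1080, so R^-1 = ~R / (1080).
R v = -132 - 12*e1 e2
Answer: 61/15*e1 - 11/15*e2


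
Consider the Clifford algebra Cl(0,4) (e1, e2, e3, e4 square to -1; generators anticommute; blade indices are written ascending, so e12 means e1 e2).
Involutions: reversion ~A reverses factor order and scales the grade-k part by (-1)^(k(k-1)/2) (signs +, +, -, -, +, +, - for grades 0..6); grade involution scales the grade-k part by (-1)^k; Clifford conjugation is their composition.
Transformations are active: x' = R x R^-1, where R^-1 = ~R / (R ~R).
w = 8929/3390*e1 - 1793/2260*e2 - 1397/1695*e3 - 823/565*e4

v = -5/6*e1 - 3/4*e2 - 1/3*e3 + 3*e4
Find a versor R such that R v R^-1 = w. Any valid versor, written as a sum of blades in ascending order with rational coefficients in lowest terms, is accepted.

The midline construction: v and w both square to -1493/144, so reflecting in their sum 3052/1695*e1 - 872/565*e2 - 654/565*e3 + 872/565*e4 exchanges them.
Answer: 3052/1695*e1 - 872/565*e2 - 654/565*e3 + 872/565*e4


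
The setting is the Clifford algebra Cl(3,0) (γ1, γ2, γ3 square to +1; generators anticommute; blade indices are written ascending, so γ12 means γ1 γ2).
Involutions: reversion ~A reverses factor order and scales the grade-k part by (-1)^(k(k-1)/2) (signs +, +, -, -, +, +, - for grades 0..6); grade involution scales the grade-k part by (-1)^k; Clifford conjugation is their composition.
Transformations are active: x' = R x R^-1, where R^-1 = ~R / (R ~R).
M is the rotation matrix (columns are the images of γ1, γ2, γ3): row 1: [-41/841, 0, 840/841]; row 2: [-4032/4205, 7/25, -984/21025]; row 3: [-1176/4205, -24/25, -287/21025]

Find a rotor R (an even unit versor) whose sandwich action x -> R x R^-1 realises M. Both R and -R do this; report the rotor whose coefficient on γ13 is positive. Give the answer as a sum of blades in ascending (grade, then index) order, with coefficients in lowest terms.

Method: write R = a + b12*γ12 + b13*γ13 + b23*γ23 with a^2 + b12^2 + b13^2 + b23^2 = 1 (so R^-1 = ~R). Expanding the columns R e_j ~R gives tr M = 4a^2 - 1 and, from the antisymmetric part, M21 - M12 = -4a*b12, M13 - M31 = 4a*b13, M32 - M23 = -4a*b23.
Here tr M = 183/841, so a^2 = (1 + tr M)/4 = 256/841 and a = ±16/29. Taking a = 16/29: M21 - M12 = -4032/4205, M13 - M31 = 5376/4205, M32 - M23 = -768/841, giving b12 = 63/145, b13 = 84/145, b23 = 12/29, i.e. R = 16/29 + 63/145*γ12 + 84/145*γ13 + 12/29*γ23.
Its γ13 coefficient is already positive.
Answer: 16/29 + 63/145*γ12 + 84/145*γ13 + 12/29*γ23. Why the constraint matters: R and -R act identically through the sandwich — M has trace 183/841 either way — so only the sign condition on γ13 picks one of the two preimages.


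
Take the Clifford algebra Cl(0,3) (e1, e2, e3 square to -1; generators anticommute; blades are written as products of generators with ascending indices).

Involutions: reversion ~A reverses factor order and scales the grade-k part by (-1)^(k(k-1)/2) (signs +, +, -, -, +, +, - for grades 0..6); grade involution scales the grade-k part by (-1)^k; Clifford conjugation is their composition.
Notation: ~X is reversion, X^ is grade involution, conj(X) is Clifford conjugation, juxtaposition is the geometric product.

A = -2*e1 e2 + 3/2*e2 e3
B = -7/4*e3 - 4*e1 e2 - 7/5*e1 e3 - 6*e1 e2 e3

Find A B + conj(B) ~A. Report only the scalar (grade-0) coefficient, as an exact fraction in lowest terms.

first term: -8 + 9*e1 + 21/8*e2 - 12*e3 + 21/10*e1 e2 - 6*e1 e3 + 14/5*e2 e3 + 7/2*e1 e2 e3
second term: -8 - 9*e1 - 21/8*e2 + 12*e3 - 21/10*e1 e2 + 6*e1 e3 - 14/5*e2 e3 + 7/2*e1 e2 e3
Answer: -16


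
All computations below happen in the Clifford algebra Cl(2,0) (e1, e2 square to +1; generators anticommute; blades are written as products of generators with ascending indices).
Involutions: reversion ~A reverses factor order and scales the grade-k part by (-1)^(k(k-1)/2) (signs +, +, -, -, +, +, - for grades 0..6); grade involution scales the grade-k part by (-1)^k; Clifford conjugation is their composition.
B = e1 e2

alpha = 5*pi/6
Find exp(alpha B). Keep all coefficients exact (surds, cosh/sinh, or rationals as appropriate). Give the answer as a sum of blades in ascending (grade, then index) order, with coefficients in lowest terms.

B^2 = (1)^2*(e1 e2)^2 = 1*(-1) = -1 (a basis 2-blade squares to minus the product of its generators' squares).
B^2 = -1 — a negative square means the series sums to a rotation: l = 1, alpha*l = 5*pi/6, so exp(alpha B) = cos(5*pi/6) + (sin(5*pi/6)/1)*B = -sqrt(3)/2 + (1/2)*B.
Answer: -sqrt(3)/2 + 1/2*e1 e2


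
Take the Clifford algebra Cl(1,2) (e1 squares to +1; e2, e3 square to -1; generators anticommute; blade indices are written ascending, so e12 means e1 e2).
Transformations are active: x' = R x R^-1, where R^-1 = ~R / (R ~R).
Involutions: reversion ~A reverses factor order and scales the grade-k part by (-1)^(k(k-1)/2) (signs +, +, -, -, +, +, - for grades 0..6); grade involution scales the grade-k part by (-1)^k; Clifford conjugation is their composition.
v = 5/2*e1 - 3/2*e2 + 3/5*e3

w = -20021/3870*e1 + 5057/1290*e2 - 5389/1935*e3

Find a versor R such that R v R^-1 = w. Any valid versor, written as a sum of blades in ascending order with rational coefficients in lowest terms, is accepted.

Equal squares first: v^2 = w^2 = 91/25. Then v + w = -5173/1935*e1 + 1561/645*e2 - 4228/1935*e3 is a versor taking v to w, provided it is invertible.
Answer: -5173/1935*e1 + 1561/645*e2 - 4228/1935*e3


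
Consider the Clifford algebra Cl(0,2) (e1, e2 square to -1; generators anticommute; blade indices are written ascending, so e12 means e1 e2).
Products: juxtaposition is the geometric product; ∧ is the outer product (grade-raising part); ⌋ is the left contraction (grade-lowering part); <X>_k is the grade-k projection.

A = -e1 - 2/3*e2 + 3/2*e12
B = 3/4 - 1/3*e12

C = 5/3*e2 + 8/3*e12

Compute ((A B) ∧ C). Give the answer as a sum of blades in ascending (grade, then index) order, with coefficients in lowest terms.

step 1: 1/2 - 19/36*e1 - 5/6*e2 + 9/8*e12
step 2: 5/6*e2 + 49/108*e12
Answer: 5/6*e2 + 49/108*e12


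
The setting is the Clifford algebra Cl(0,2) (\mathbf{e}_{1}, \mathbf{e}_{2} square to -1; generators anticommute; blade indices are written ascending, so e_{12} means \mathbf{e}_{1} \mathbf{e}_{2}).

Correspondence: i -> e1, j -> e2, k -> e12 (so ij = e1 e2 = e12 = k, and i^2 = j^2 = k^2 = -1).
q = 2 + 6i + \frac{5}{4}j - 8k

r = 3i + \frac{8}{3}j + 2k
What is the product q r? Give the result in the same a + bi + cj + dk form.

In blades: q = 2 + 6 e_{1} + \frac{5}{4} e_{2} - 8 e_{12}, r = 3 e_{1} + \frac{8}{3} e_{2} + 2 e_{12}.
Distribute q over r term by term (generator squares from the signature, products reordered to ascending indices): (2)*r = 6 e_{1} + \frac{16}{3} e_{2} + 4 e_{12}; (6 e_{1})*r = -18 - 12 e_{2} + 16 e_{12}; (\frac{5}{4} e_{2})*r = -\frac{10}{3} + \frac{5}{2} e_{1} - \frac{15}{4} e_{12}; (-8 e_{12})*r = 16 + \frac{64}{3} e_{1} - 24 e_{2}.
Sum: -\frac{16}{3} + \frac{179}{6} e_{1} - \frac{92}{3} e_{2} + \frac{65}{4} e_{12}; translating back through the correspondence:
Answer: -\frac{16}{3} + \frac{179}{6}i - \frac{92}{3}j + \frac{65}{4}k


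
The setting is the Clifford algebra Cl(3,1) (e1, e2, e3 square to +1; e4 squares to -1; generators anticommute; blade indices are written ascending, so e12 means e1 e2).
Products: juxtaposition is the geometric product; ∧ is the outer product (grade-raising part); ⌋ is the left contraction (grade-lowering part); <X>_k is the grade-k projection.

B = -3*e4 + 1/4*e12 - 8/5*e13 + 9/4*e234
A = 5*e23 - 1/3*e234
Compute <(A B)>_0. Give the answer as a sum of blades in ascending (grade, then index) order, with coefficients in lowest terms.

step 1: -3/4 - 45/4*e4 - 8*e12 - 5/4*e13 - e23 + 8/15*e124 + 1/12*e134 - 15*e234
step 2: -3/4
Answer: -3/4


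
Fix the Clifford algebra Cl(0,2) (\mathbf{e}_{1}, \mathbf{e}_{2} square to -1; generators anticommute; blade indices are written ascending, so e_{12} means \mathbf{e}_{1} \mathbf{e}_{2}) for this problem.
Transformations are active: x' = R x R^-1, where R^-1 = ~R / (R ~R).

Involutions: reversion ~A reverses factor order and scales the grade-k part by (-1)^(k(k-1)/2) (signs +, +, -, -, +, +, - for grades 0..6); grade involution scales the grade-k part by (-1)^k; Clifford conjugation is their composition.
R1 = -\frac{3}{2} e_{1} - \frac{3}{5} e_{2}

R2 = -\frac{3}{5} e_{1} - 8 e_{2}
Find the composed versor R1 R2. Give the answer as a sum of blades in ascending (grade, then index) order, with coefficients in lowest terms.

Distribute over the terms of R1 (each basis-blade product reordered to ascending indices, repeated generators contracted through their squares):
(-\frac{3}{2} e_{1}) R2 = -\frac{9}{10} + 12 e_{12}
(-\frac{3}{5} e_{2}) R2 = -\frac{24}{5} - \frac{9}{25} e_{12}
Summing the partial products and collecting blades:
Answer: -\frac{57}{10} + \frac{291}{25} e_{12}


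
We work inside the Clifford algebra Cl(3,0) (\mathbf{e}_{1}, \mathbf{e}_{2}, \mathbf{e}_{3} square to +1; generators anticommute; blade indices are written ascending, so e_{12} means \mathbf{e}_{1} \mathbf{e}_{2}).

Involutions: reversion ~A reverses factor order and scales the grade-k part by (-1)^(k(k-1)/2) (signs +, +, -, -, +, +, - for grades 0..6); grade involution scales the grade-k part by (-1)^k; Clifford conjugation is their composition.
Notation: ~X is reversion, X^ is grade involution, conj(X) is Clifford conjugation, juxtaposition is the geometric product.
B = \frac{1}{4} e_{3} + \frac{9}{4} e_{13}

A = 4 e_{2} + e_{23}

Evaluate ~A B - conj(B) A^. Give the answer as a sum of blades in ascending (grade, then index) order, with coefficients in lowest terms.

first term: -\frac{1}{4} e_{2} - \frac{9}{4} e_{12} + e_{23} - 9 e_{123}
second term: \frac{1}{4} e_{2} + \frac{9}{4} e_{12} - e_{23} - 9 e_{123}
Answer: -\frac{1}{2} e_{2} - \frac{9}{2} e_{12} + 2 e_{23}


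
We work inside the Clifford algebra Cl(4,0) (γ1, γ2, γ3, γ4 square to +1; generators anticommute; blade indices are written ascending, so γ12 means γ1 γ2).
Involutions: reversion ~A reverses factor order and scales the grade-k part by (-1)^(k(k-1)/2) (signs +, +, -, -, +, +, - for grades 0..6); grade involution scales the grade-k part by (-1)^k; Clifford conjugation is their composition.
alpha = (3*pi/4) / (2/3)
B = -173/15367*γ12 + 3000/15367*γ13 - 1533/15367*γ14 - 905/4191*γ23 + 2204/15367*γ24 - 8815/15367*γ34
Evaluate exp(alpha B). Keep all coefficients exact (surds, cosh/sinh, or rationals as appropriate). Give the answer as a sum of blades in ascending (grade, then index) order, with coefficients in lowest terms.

B^2 term by term: the squares give (-173/15367)^2*(γ12)^2 + (3000/15367)^2*(γ13)^2 + (-1533/15367)^2*(γ14)^2 + (-905/4191)^2*(γ23)^2 + (2204/15367)^2*(γ24)^2 + (-8815/15367)^2*(γ34)^2 = 29929/236144689*(-1) + 9000000/236144689*(-1) + 2350089/236144689*(-1) + 819025/17564481*(-1) + 4857616/236144689*(-1) + 77704225/236144689*(-1) = -4/9 (each basis 2-blade squares to minus the product of its generators' squares); cross terms between blades sharing an index anticommute and cancel; the commuting (index-disjoint) pairs give grade-4 terms 2*c*c'*(blade product), which cancel blade by blade — γ1234: 3049990/236144689 - 13224000/236144689 + 924910/21467699 = 0 — confirming B is simple. So B^2 = -4/9.
B^2 = -4/9 — the negative square puts this in the circular regime; l = 2/3, alpha*l = 3*pi/4, so exp(alpha B) = cos(3*pi/4) + (sin(3*pi/4)/(2/3))*B = -sqrt(2)/2 + (3*sqrt(2)/4)*B.
Answer: -sqrt(2)/2 - 519*sqrt(2)/61468*γ12 + 2250*sqrt(2)/15367*γ13 - 4599*sqrt(2)/61468*γ14 - 905*sqrt(2)/5588*γ23 + 1653*sqrt(2)/15367*γ24 - 26445*sqrt(2)/61468*γ34


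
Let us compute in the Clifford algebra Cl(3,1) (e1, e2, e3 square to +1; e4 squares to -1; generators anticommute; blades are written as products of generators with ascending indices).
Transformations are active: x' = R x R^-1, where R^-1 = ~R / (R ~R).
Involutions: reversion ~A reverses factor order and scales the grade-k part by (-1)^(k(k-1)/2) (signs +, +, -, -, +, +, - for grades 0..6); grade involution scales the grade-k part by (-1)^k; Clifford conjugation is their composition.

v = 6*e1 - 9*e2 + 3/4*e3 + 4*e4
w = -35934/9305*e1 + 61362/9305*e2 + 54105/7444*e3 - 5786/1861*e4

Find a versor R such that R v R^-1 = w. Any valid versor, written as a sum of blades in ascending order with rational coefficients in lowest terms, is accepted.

Construction: equal norms (both 1625/16) license R = v + w = 19896/9305*e1 - 22383/9305*e2 + 14922/1861*e3 + 1658/1861*e4 — nothing changes along that direction, while (v - w)/2 changes sign, so v maps onto w.
Answer: 19896/9305*e1 - 22383/9305*e2 + 14922/1861*e3 + 1658/1861*e4


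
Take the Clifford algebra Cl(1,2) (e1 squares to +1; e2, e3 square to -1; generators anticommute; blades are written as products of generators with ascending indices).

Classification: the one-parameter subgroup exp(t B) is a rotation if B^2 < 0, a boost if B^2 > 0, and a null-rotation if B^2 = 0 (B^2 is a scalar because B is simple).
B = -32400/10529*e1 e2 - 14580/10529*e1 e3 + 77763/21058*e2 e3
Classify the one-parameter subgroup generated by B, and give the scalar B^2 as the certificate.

B^2 term by term: the squares give (-32400/10529)^2*(e1 e2)^2 + (-14580/10529)^2*(e1 e3)^2 + (77763/21058)^2*(e2 e3)^2 = 1049760000/110859841*(+1) + 212576400/110859841*(+1) + 6047084169/443439364*(-1) = -9/4 (each basis 2-blade squares to minus the product of its generators' squares); cross terms between blades sharing an index anticommute and cancel. So B^2 = -9/4.
Answer: rotation, certificate B^2 = -9/4. The class reads off the invariant scalar -9/4 directly.


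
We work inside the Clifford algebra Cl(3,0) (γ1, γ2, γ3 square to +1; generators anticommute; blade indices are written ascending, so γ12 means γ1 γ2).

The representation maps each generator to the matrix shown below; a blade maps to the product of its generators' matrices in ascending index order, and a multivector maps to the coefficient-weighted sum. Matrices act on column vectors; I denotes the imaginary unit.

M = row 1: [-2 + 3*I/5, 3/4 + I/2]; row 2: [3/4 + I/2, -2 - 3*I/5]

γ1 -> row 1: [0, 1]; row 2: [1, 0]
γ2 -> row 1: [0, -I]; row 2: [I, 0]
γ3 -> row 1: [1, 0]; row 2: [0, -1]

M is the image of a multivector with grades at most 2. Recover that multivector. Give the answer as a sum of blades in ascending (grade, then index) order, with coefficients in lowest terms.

Method: 1, rho(γ1), rho(γ2), rho(γ3) form a trace-orthogonal basis of the 2x2 complex matrices (tr(X Y) = 2 if X = Y, else 0), so M = m0*1 + m1*rho(γ1) + m2*rho(γ2) + m3*rho(γ3) with m0 = tr(M)/2 = -2, m1 = tr(M rho(γ1))/2 = 3/4 + I/2, m2 = tr(M rho(γ2))/2 = 0, m3 = tr(M rho(γ3))/2 = 3*I/5.
Multiplying table entries, the bivector images are rho(γ12) = I*rho(γ3), rho(γ13) = -I*rho(γ2), rho(γ23) = I*rho(γ1); with real blade coefficients the real parts of m0..m3 are the coefficients of 1, γ1, γ2, γ3 and the imaginary parts give the bivectors (γ23: Im m1, γ13: -Im m2, γ12: Im m3).
Answer: -2 + 3/4*γ1 + 3/5*γ12 + 1/2*γ23


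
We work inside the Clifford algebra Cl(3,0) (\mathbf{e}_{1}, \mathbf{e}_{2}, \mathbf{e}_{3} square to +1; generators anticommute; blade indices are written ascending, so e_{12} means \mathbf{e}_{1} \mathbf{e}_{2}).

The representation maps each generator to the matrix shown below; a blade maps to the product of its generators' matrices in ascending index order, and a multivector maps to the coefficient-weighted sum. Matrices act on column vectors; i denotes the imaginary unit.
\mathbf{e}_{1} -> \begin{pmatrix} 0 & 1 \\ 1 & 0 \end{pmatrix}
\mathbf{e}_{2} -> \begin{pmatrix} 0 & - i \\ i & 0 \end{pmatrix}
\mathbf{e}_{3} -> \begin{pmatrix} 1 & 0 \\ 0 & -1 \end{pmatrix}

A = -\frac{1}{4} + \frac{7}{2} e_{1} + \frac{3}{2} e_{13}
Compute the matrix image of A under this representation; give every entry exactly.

Bivector images (products of the table entries): rho(e_{13}) = rho(\mathbf{e}_{1})rho(\mathbf{e}_{3}) = \begin{pmatrix} 0 & -1 \\ 1 & 0 \end{pmatrix}.
M = (-\frac{1}{4})*1 + (\frac{7}{2})*rho(e_{1}) + (\frac{3}{2})*rho(e_{13}), summed entrywise (1 is the identity matrix):
Answer: \begin{pmatrix} - \frac{1}{4} & 2 \\ 5 & - \frac{1}{4} \end{pmatrix}


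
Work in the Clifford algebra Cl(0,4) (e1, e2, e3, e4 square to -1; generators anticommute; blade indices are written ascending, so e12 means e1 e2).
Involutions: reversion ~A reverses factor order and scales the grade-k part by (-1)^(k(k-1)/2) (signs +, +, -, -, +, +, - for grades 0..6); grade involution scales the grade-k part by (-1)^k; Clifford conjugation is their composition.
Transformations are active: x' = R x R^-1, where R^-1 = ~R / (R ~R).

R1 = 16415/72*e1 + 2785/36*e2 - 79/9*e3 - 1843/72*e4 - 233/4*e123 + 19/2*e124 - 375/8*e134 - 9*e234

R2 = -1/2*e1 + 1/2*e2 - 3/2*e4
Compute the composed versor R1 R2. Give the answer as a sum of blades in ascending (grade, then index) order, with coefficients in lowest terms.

Distribute over the terms of R2 (each basis-blade product reordered to ascending indices, repeated generators contracted through their squares):
R1 (-1/2*e1) = 16415/144 + 2785/72*e12 - 79/18*e13 - 1843/144*e14 - 233/8*e23 + 19/4*e24 - 375/16*e34 - 9/2*e1234
R1 (1/2*e2) = -2785/72 + 16415/144*e12 - 233/8*e13 + 19/4*e14 + 79/18*e23 + 1843/144*e24 + 9/2*e34 - 375/16*e1234
R1 (-3/2*e4) = -1843/48 + 57/4*e12 - 1125/16*e13 - 16415/48*e14 - 27/2*e23 - 2785/24*e24 + 79/6*e34 + 699/8*e1234
Summing the partial products and collecting blades:
Answer: 443/12 + 24037/144*e12 - 14951/144*e13 - 12601/36*e14 - 2753/72*e23 - 14183/144*e24 - 277/48*e34 + 951/16*e1234
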